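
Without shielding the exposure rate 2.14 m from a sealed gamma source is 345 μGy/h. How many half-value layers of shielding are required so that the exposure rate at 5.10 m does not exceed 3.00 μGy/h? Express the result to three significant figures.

4.34 half-value layers

At 5.10 m, distance alone gives (2.14/5.10)² = 0.1761, so 345 × 0.1761 = 60.75 μGy/h.
Further attenuation needed: 60.75/3.00 = 20.25.
n = log₂(20.25) = 4.340 half-value layers.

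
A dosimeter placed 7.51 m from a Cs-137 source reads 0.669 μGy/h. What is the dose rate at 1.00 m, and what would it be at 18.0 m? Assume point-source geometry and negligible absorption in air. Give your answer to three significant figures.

37.7 μGy/h; 0.116 μGy/h

Using I₁d₁² = I₂d₂²,
At 1.00 m: 0.669 × (7.51/1.00)² = 0.669 × 56.40 = 37.73 μGy/h
At 18.0 m: (1.00/18.0)² = 0.003086, so 37.73 × 0.003086 = 0.1164 μGy/h.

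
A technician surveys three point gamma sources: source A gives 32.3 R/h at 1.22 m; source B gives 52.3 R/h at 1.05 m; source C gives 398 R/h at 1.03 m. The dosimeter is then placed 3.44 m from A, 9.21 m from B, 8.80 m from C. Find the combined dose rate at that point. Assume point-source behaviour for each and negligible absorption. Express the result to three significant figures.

Each source contributes Iᵢ·(dᵢ/rᵢ)²; contributions add.
A: 32.3 × (1.22/3.44)² = 4.063 R/h
B: 52.3 × (1.05/9.21)² = 0.6798 R/h
C: 398 × (1.03/8.80)² = 5.452 R/h
Total = 4.063 + 0.6798 + 5.452 = 10.19 R/h.

10.2 R/h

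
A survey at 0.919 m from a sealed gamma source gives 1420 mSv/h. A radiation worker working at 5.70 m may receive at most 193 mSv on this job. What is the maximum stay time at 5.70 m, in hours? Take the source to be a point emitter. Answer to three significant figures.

Since intensity falls as 1/r², rate at 5.70 m:
(0.919/5.70)² = 0.02599, so 1420 × 0.02599 = 36.91 mSv/h.
Stay time = 193 mSv ÷ 36.91 mSv/h = 5.229 h.

5.23 h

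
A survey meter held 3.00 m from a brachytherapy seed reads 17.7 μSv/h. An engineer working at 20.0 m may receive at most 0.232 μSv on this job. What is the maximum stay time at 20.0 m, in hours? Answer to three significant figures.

0.583 h

Since intensity falls as 1/r², rate at 20.0 m:
17.7 × (3.00/20.0)² = 17.7 × 0.02250 = 0.3982 μSv/h.
Stay time = 0.232 μSv ÷ 0.3982 μSv/h = 0.5826 h.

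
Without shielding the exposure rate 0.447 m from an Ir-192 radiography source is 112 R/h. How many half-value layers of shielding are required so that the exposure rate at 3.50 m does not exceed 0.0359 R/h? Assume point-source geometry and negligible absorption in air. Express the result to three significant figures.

At 3.50 m, distance alone gives (0.447/3.50)² = 0.01631, so 112 × 0.01631 = 1.827 R/h.
Further attenuation needed: 1.827/0.0359 = 50.89.
n = log₂(50.89) = 5.669 half-value layers.

5.67 half-value layers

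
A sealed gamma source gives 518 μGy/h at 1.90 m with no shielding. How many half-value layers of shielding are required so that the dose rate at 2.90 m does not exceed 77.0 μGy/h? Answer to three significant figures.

At 2.90 m, distance alone gives (1.90/2.90)² = 0.4293, so 518 × 0.4293 = 222.4 μGy/h.
Further attenuation needed: 222.4/77.0 = 2.888.
n = log₂(2.888) = 1.530 half-value layers.

1.53 half-value layers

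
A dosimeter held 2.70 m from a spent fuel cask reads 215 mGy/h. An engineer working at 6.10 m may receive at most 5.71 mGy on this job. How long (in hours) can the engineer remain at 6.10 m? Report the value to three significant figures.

Since intensity falls as 1/r², rate at 6.10 m:
215 × (2.70/6.10)² = 215 × 0.1959 = 42.12 mGy/h.
Stay time = 5.71 mGy ÷ 42.12 mGy/h = 0.1356 h.

0.136 h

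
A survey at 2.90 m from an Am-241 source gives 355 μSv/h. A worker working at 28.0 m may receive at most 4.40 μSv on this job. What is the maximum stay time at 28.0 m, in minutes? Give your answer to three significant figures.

Using I₁d₁² = I₂d₂², rate at 28.0 m:
(2.90/28.0)² = 0.01073, so 355 × 0.01073 = 3.809 μSv/h.
Stay time = 4.40 μSv ÷ 3.809 μSv/h = 1.155 h = 69.30 min.

69.3 min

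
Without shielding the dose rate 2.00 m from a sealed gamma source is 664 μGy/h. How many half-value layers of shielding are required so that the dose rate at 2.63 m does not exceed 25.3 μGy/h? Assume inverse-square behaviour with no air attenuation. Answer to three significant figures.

3.92 half-value layers

At 2.63 m, distance alone gives (2.00/2.63)² = 0.5783, so 664 × 0.5783 = 384.0 μGy/h.
Further attenuation needed: 384.0/25.3 = 15.18.
n = log₂(15.18) = 3.924 half-value layers.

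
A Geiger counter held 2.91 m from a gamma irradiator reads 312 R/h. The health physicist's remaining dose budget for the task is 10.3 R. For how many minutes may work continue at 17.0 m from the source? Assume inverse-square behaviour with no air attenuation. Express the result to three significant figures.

By the inverse-square law, rate at 17.0 m:
(2.91/17.0)² = 0.02930, so 312 × 0.02930 = 9.142 R/h.
Stay time = 10.3 R ÷ 9.142 R/h = 1.127 h = 67.62 min.

67.6 min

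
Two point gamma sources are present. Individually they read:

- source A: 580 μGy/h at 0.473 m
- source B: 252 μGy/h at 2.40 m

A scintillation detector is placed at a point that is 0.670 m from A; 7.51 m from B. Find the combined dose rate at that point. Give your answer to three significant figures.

315 μGy/h

Each source contributes Iᵢ·(dᵢ/rᵢ)²; contributions add.
A: 580 × (0.473/0.670)² = 289.1 μGy/h
B: 252 × (2.40/7.51)² = 25.74 μGy/h
Total = 289.1 + 25.74 = 314.8 μGy/h.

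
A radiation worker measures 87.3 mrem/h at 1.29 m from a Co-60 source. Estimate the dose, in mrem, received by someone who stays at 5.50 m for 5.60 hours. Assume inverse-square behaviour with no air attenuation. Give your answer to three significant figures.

By the inverse-square law, rate at 5.50 m:
(1.29/5.50)² = 0.05501, so 87.3 × 0.05501 = 4.802 mrem/h.
Dose = rate × time = 4.802 mrem/h × 5.600 h = 26.89 mrem.

26.9 mrem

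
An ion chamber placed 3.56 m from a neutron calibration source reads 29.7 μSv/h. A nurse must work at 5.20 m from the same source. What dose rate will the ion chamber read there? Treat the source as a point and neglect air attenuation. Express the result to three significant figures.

13.9 μSv/h

By the inverse-square law, scaling from 3.56 m to 5.20 m:
29.7 × (3.56/5.20)² = 29.7 × 0.4687 = 13.92 μSv/h.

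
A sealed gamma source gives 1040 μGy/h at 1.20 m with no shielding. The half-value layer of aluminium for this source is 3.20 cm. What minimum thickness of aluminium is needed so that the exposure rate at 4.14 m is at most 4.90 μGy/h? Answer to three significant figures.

13.3 cm

At 4.14 m, distance alone gives (1.20/4.14)² = 0.08402, so 1040 × 0.08402 = 87.38 μGy/h.
Further attenuation needed: 87.38/4.90 = 17.83.
n = log₂(17.83) = 4.156 half-value layers.
Thickness = 4.156 × 3.20 cm = 13.30 cm.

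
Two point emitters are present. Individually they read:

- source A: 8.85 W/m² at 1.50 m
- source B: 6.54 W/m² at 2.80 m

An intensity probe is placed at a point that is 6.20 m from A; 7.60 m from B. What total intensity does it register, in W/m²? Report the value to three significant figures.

By superposition, sum each source's inverse-square contribution:
A: 8.85 × (1.50/6.20)² = 0.5180 W/m²
B: 6.54 × (2.80/7.60)² = 0.8877 W/m²
Total = 0.5180 + 0.8877 = 1.406 W/m².

1.41 W/m²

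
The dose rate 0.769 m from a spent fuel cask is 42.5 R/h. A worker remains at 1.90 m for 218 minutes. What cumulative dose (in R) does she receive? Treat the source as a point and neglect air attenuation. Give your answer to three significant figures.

25.3 R

Using I₁d₁² = I₂d₂², rate at 1.90 m:
42.5 × (0.769/1.90)² = 42.5 × 0.1638 = 6.962 R/h.
Dose = rate × time = 6.962 R/h × 3.633 h = 25.29 R.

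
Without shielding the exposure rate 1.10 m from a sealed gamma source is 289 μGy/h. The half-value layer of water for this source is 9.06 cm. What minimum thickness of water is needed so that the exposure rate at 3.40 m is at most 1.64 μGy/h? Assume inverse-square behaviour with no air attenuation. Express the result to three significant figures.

38.1 cm

At 3.40 m, distance alone gives 289 × (1.10/3.40)² = 289 × 0.1047 = 30.26 μGy/h.
Further attenuation needed: 30.26/1.64 = 18.45.
n = log₂(18.45) = 4.206 half-value layers.
Thickness = 4.206 × 9.06 cm = 38.11 cm.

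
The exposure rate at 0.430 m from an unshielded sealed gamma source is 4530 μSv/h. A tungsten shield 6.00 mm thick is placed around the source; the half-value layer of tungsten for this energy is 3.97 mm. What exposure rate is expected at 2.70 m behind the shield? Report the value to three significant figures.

40.3 μSv/h

Distance alone: (0.430/2.70)² = 0.02536, so 4530 × 0.02536 = 114.9 μSv/h.
Shield: 6.00/3.97 = 1.511 half-value layers → attenuation 2^(−1.511) = 0.3509.
Combined: 114.9 × 0.3509 = 40.32 μSv/h.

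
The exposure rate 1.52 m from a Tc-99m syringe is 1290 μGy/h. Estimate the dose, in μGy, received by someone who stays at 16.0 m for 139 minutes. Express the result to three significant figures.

Applying the 1/r² law, rate at 16.0 m:
1290 × (1.52/16.0)² = 1290 × 0.009025 = 11.64 μGy/h.
Dose = rate × time = 11.64 μGy/h × 2.317 h = 26.97 μGy.

27.0 μGy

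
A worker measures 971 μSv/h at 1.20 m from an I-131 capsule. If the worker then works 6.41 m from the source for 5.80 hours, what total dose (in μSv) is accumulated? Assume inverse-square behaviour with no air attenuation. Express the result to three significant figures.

197 μSv

By the inverse-square law, rate at 6.41 m:
971 × (1.20/6.41)² = 971 × 0.03505 = 34.03 μSv/h.
Dose = rate × time = 34.03 μSv/h × 5.800 h = 197.4 μSv.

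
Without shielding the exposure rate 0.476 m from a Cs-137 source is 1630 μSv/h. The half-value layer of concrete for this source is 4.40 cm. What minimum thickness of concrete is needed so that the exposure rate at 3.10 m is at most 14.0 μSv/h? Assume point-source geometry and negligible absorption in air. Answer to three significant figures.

At 3.10 m, distance alone gives 1630 × (0.476/3.10)² = 1630 × 0.02358 = 38.44 μSv/h.
Further attenuation needed: 38.44/14.0 = 2.746.
n = log₂(2.746) = 1.457 half-value layers.
Thickness = 1.457 × 4.40 cm = 6.411 cm.

6.41 cm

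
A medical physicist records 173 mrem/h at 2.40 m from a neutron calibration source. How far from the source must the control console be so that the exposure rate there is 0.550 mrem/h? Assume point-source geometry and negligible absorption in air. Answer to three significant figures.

42.6 m

Applying the 1/r² law, d₂ = d₁·√(I₁/I₂).
I₁/I₂ = 173/0.550 = 314.5, so d₂ = 2.40 × √314.5 = 42.56 m.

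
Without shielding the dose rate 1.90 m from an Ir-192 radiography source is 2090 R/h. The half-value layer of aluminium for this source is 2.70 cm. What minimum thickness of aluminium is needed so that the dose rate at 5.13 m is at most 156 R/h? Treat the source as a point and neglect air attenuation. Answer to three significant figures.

At 5.13 m, distance alone gives 2090 × (1.90/5.13)² = 2090 × 0.1372 = 286.7 R/h.
Further attenuation needed: 286.7/156 = 1.838.
n = log₂(1.838) = 0.8781 half-value layers.
Thickness = 0.8781 × 2.70 cm = 2.371 cm.

2.37 cm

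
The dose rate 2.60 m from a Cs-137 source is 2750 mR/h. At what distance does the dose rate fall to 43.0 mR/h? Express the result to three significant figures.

Applying the 1/r² law, d₂ = d₁·√(I₁/I₂).
I₁/I₂ = 2750/43.0 = 63.95, so d₂ = 2.60 × √63.95 = 20.79 m.

20.8 m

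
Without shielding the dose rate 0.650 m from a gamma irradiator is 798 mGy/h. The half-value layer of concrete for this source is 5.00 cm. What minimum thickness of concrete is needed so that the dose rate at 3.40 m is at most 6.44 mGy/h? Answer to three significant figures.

10.9 cm

At 3.40 m, distance alone gives (0.650/3.40)² = 0.03655, so 798 × 0.03655 = 29.17 mGy/h.
Further attenuation needed: 29.17/6.44 = 4.530.
n = log₂(4.530) = 2.180 half-value layers.
Thickness = 2.180 × 5.00 cm = 10.90 cm.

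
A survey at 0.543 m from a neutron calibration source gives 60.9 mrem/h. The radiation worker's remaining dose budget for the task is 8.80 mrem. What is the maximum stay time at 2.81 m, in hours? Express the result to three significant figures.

3.87 h

Using I₁d₁² = I₂d₂², rate at 2.81 m:
60.9 × (0.543/2.81)² = 60.9 × 0.03734 = 2.274 mrem/h.
Stay time = 8.80 mrem ÷ 2.274 mrem/h = 3.870 h.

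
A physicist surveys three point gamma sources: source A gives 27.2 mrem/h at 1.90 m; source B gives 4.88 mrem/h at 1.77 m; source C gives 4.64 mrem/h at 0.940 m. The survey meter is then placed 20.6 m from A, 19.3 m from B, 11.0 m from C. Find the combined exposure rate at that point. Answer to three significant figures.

0.306 mrem/h

Each source contributes Iᵢ·(dᵢ/rᵢ)²; contributions add.
A: 27.2 × (1.90/20.6)² = 0.2314 mrem/h
B: 4.88 × (1.77/19.3)² = 0.04104 mrem/h
C: 4.64 × (0.940/11.0)² = 0.03388 mrem/h
Total = 0.2314 + 0.04104 + 0.03388 = 0.3063 mrem/h.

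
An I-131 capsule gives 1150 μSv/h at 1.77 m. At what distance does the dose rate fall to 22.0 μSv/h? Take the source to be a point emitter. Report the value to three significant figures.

Using I₁d₁² = I₂d₂², d₂ = d₁·√(I₁/I₂).
I₁/I₂ = 1150/22.0 = 52.27, so d₂ = 1.77 × √52.27 = 12.80 m.

12.8 m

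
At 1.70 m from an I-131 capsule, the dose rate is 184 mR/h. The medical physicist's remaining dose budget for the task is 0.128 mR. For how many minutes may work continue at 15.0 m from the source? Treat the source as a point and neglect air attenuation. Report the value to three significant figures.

Since intensity falls as 1/r², rate at 15.0 m:
184 × (1.70/15.0)² = 184 × 0.01284 = 2.363 mR/h.
Stay time = 0.128 mR ÷ 2.363 mR/h = 0.05417 h = 3.250 min.

3.25 min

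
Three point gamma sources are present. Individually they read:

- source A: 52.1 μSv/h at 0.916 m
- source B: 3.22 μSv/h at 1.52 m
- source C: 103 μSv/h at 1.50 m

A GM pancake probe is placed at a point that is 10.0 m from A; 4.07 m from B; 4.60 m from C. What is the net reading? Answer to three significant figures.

Each source contributes Iᵢ·(dᵢ/rᵢ)²; contributions add.
A: 52.1 × (0.916/10.0)² = 0.4371 μSv/h
B: 3.22 × (1.52/4.07)² = 0.4491 μSv/h
C: 103 × (1.50/4.60)² = 10.95 μSv/h
Total = 0.4371 + 0.4491 + 10.95 = 11.84 μSv/h.

11.8 μSv/h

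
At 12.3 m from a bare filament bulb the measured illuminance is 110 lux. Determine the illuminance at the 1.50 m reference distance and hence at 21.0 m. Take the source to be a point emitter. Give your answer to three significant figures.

Intensity scales as (d₁/d₂)², so
At 1.50 m: (12.3/1.50)² = 67.24, so 110 × 67.24 = 7396 lux
At 21.0 m: 7396 × (1.50/21.0)² = 7396 × 0.005102 = 37.73 lux.

7400 lux; 37.7 lux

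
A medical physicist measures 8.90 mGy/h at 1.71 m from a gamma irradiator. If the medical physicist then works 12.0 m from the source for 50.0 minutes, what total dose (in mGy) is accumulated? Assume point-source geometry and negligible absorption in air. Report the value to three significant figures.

Using I₁d₁² = I₂d₂², rate at 12.0 m:
8.90 × (1.71/12.0)² = 8.90 × 0.02031 = 0.1808 mGy/h.
Dose = rate × time = 0.1808 mGy/h × 0.8333 h = 0.1507 mGy.

0.151 mGy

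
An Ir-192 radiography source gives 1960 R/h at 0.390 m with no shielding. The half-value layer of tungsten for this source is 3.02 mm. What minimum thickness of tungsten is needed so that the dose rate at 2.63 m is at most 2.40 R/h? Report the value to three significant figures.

At 2.63 m, distance alone gives (0.390/2.63)² = 0.02199, so 1960 × 0.02199 = 43.10 R/h.
Further attenuation needed: 43.10/2.40 = 17.96.
n = log₂(17.96) = 4.167 half-value layers.
Thickness = 4.167 × 3.02 mm = 12.58 mm.

12.6 mm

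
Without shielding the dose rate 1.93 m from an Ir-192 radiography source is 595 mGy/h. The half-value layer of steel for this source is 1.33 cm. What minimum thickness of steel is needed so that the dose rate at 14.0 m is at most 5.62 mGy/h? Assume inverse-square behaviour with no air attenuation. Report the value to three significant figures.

At 14.0 m, distance alone gives (1.93/14.0)² = 0.01900, so 595 × 0.01900 = 11.30 mGy/h.
Further attenuation needed: 11.30/5.62 = 2.011.
n = log₂(2.011) = 1.008 half-value layers.
Thickness = 1.008 × 1.33 cm = 1.341 cm.

1.34 cm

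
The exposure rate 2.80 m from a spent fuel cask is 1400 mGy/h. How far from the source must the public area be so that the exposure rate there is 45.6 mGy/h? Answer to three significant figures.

15.5 m

By the inverse-square law, d₂ = d₁·√(I₁/I₂).
I₁/I₂ = 1400/45.6 = 30.70, so d₂ = 2.80 × √30.70 = 15.51 m.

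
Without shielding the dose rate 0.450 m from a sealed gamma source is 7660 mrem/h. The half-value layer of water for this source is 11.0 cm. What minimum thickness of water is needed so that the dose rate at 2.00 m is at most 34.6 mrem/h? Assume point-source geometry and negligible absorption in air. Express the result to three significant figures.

At 2.00 m, distance alone gives 7660 × (0.450/2.00)² = 7660 × 0.05063 = 387.8 mrem/h.
Further attenuation needed: 387.8/34.6 = 11.21.
n = log₂(11.21) = 3.487 half-value layers.
Thickness = 3.487 × 11.0 cm = 38.36 cm.

38.4 cm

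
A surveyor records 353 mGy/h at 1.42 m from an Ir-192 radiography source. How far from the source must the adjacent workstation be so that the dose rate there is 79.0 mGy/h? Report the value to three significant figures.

3.00 m

Using I₁d₁² = I₂d₂², d₂ = d₁·√(I₁/I₂).
I₁/I₂ = 353/79.0 = 4.468, so d₂ = 1.42 × √4.468 = 3.002 m.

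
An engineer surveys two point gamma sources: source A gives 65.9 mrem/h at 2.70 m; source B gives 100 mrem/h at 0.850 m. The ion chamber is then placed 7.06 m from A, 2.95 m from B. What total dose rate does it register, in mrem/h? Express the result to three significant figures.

17.9 mrem/h

Each source contributes Iᵢ·(dᵢ/rᵢ)²; contributions add.
A: 65.9 × (2.70/7.06)² = 9.638 mrem/h
B: 100 × (0.850/2.95)² = 8.302 mrem/h
Total = 9.638 + 8.302 = 17.94 mrem/h.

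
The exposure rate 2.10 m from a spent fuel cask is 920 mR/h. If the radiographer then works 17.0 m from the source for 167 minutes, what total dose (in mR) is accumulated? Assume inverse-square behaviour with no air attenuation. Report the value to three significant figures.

Intensity scales as (d₁/d₂)², so rate at 17.0 m:
920 × (2.10/17.0)² = 920 × 0.01526 = 14.04 mR/h.
Dose = rate × time = 14.04 mR/h × 2.783 h = 39.07 mR.

39.1 mR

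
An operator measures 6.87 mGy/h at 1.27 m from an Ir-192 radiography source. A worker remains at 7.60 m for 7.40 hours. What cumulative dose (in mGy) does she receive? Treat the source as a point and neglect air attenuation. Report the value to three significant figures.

1.42 mGy

By the inverse-square law, rate at 7.60 m:
6.87 × (1.27/7.60)² = 6.87 × 0.02792 = 0.1918 mGy/h.
Dose = rate × time = 0.1918 mGy/h × 7.400 h = 1.419 mGy.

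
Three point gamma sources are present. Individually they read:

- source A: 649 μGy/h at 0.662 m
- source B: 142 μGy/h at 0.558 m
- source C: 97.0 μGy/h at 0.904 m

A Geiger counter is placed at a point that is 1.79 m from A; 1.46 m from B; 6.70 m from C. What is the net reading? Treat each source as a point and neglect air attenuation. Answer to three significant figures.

Each source contributes Iᵢ·(dᵢ/rᵢ)²; contributions add.
A: 649 × (0.662/1.79)² = 88.77 μGy/h
B: 142 × (0.558/1.46)² = 20.74 μGy/h
C: 97.0 × (0.904/6.70)² = 1.766 μGy/h
Total = 88.77 + 20.74 + 1.766 = 111.3 μGy/h.

111 μGy/h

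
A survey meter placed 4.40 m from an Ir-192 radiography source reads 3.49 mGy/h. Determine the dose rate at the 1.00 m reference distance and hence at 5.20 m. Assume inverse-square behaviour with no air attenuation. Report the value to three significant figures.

67.6 mGy/h; 2.50 mGy/h

Intensity scales as (d₁/d₂)², so
At 1.00 m: 3.49 × (4.40/1.00)² = 3.49 × 19.36 = 67.57 mGy/h
At 5.20 m: 67.57 × (1.00/5.20)² = 67.57 × 0.03698 = 2.499 mGy/h.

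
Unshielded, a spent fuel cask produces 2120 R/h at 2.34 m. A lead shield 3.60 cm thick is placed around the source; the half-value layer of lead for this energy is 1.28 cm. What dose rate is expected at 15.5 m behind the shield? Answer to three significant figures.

Distance alone: 2120 × (2.34/15.5)² = 2120 × 0.02279 = 48.31 R/h.
Shield: 3.60/1.28 = 2.812 half-value layers → attenuation 2^(−2.812) = 0.1424.
Combined: 48.31 × 0.1424 = 6.879 R/h.

6.88 R/h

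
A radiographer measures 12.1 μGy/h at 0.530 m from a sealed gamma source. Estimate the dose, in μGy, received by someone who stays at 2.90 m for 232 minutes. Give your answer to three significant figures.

Intensity scales as (d₁/d₂)², so rate at 2.90 m:
(0.530/2.90)² = 0.03340, so 12.1 × 0.03340 = 0.4041 μGy/h.
Dose = rate × time = 0.4041 μGy/h × 3.867 h = 1.563 μGy.

1.56 μGy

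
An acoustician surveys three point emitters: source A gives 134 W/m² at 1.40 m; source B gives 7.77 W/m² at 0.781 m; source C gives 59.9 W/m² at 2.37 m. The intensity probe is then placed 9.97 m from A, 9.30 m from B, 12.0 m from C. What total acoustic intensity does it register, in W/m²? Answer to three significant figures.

5.03 W/m²

By superposition, sum each source's inverse-square contribution:
A: 134 × (1.40/9.97)² = 2.642 W/m²
B: 7.77 × (0.781/9.30)² = 0.05480 W/m²
C: 59.9 × (2.37/12.0)² = 2.336 W/m²
Total = 2.642 + 0.05480 + 2.336 = 5.033 W/m².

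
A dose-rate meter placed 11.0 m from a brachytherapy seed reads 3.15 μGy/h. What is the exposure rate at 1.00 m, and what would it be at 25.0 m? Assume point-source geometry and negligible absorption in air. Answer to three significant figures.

Using I₁d₁² = I₂d₂²,
At 1.00 m: 3.15 × (11.0/1.00)² = 3.15 × 121.0 = 381.1 μGy/h
At 25.0 m: 381.1 × (1.00/25.0)² = 381.1 × 0.001600 = 0.6098 μGy/h.

381 μGy/h; 0.610 μGy/h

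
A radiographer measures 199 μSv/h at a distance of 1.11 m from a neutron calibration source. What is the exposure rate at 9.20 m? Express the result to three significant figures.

2.90 μSv/h

Applying the 1/r² law, the rate at 9.20 m is
(1.11/9.20)² = 0.01456, so 199 × 0.01456 = 2.897 μSv/h.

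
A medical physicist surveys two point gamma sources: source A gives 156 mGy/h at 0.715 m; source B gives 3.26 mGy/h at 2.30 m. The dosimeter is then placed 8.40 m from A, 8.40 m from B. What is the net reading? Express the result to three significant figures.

1.37 mGy/h

Each source contributes Iᵢ·(dᵢ/rᵢ)²; contributions add.
A: 156 × (0.715/8.40)² = 1.130 mGy/h
B: 3.26 × (2.30/8.40)² = 0.2444 mGy/h
Total = 1.130 + 0.2444 = 1.374 mGy/h.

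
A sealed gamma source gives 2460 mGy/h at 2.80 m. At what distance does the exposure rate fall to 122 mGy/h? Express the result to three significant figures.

Applying the 1/r² law, d₂ = d₁·√(I₁/I₂).
I₁/I₂ = 2460/122 = 20.16, so d₂ = 2.80 × √20.16 = 12.57 m.

12.6 m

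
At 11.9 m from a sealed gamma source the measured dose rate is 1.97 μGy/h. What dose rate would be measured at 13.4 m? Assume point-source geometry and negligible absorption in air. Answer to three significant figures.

By the inverse-square law, scaling from 11.9 m to 13.4 m:
1.97 × (11.9/13.4)² = 1.97 × 0.7887 = 1.554 μGy/h.

1.55 μGy/h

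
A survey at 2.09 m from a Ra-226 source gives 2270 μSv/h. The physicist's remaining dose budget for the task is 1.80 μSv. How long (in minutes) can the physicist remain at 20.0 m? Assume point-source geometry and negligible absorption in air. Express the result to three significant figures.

4.36 min

By the inverse-square law, rate at 20.0 m:
(2.09/20.0)² = 0.01092, so 2270 × 0.01092 = 24.79 μSv/h.
Stay time = 1.80 μSv ÷ 24.79 μSv/h = 0.07261 h = 4.357 min.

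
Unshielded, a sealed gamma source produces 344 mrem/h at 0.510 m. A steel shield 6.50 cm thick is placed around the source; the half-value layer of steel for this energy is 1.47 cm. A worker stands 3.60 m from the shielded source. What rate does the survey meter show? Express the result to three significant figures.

0.322 mrem/h

Distance alone: 344 × (0.510/3.60)² = 344 × 0.02007 = 6.904 mrem/h.
Shield: 6.50/1.47 = 4.422 half-value layers → attenuation 2^(−4.422) = 0.04665.
Combined: 6.904 × 0.04665 = 0.3221 mrem/h.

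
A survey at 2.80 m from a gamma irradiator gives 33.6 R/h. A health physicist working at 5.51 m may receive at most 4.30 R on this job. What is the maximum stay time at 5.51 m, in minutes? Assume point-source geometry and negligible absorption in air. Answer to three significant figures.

By the inverse-square law, rate at 5.51 m:
33.6 × (2.80/5.51)² = 33.6 × 0.2582 = 8.676 R/h.
Stay time = 4.30 R ÷ 8.676 R/h = 0.4956 h = 29.74 min.

29.7 min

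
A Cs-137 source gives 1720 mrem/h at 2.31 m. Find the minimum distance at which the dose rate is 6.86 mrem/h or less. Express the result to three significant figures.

36.6 m

By the inverse-square law, d₂ = d₁·√(I₁/I₂).
I₁/I₂ = 1720/6.86 = 250.7, so d₂ = 2.31 × √250.7 = 36.58 m.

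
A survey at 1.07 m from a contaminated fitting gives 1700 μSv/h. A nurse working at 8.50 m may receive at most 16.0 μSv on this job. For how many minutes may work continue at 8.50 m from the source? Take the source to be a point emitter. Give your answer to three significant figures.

Applying the 1/r² law, rate at 8.50 m:
(1.07/8.50)² = 0.01585, so 1700 × 0.01585 = 26.95 μSv/h.
Stay time = 16.0 μSv ÷ 26.95 μSv/h = 0.5937 h = 35.62 min.

35.6 min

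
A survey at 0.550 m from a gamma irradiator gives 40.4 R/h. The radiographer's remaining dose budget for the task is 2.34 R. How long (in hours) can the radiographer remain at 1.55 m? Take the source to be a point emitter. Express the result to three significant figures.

0.460 h

Using I₁d₁² = I₂d₂², rate at 1.55 m:
(0.550/1.55)² = 0.1259, so 40.4 × 0.1259 = 5.086 R/h.
Stay time = 2.34 R ÷ 5.086 R/h = 0.4601 h.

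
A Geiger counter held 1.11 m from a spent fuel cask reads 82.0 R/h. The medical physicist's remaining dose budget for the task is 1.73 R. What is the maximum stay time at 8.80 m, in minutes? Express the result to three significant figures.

79.6 min

By the inverse-square law, rate at 8.80 m:
82.0 × (1.11/8.80)² = 82.0 × 0.01591 = 1.305 R/h.
Stay time = 1.73 R ÷ 1.305 R/h = 1.326 h = 79.56 min.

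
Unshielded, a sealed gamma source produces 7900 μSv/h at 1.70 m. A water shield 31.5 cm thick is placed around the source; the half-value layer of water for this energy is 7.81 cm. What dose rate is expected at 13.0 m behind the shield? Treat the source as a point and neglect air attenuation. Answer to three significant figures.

Distance alone: 7900 × (1.70/13.0)² = 7900 × 0.01710 = 135.1 μSv/h.
Shield: 31.5/7.81 = 4.033 half-value layers → attenuation 2^(−4.033) = 0.06109.
Combined: 135.1 × 0.06109 = 8.253 μSv/h.

8.25 μSv/h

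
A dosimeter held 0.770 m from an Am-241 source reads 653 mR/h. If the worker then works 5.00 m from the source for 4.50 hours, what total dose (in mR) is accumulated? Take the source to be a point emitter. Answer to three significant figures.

By the inverse-square law, rate at 5.00 m:
(0.770/5.00)² = 0.02372, so 653 × 0.02372 = 15.49 mR/h.
Dose = rate × time = 15.49 mR/h × 4.500 h = 69.70 mR.

69.7 mR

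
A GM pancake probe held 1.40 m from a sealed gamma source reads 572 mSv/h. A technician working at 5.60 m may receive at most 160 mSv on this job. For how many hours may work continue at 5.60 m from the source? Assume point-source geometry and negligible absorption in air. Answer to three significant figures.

Using I₁d₁² = I₂d₂², rate at 5.60 m:
(1.40/5.60)² = 0.06250, so 572 × 0.06250 = 35.75 mSv/h.
Stay time = 160 mSv ÷ 35.75 mSv/h = 4.476 h.

4.48 h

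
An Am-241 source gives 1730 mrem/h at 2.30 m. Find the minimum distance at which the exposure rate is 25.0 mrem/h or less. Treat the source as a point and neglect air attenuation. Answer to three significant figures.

Since intensity falls as 1/r², d₂ = d₁·√(I₁/I₂).
I₁/I₂ = 1730/25.0 = 69.20, so d₂ = 2.30 × √69.20 = 19.13 m.

19.1 m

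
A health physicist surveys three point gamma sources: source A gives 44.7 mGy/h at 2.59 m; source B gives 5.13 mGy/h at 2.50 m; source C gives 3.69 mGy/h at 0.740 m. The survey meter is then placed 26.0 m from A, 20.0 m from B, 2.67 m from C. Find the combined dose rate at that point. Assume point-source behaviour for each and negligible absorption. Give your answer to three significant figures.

By superposition, sum each source's inverse-square contribution:
A: 44.7 × (2.59/26.0)² = 0.4436 mGy/h
B: 5.13 × (2.50/20.0)² = 0.08016 mGy/h
C: 3.69 × (0.740/2.67)² = 0.2834 mGy/h
Total = 0.4436 + 0.08016 + 0.2834 = 0.8072 mGy/h.

0.807 mGy/h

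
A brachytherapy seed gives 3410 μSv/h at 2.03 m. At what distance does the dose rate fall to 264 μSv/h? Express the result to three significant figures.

Intensity scales as (d₁/d₂)², so d₂ = d₁·√(I₁/I₂).
I₁/I₂ = 3410/264 = 12.92, so d₂ = 2.03 × √12.92 = 7.297 m.

7.30 m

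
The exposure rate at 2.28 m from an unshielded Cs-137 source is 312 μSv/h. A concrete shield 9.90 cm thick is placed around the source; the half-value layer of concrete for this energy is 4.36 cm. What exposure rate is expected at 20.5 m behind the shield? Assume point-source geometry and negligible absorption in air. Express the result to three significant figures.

0.800 μSv/h

Distance alone: 312 × (2.28/20.5)² = 312 × 0.01237 = 3.859 μSv/h.
Shield: 9.90/4.36 = 2.271 half-value layers → attenuation 2^(−2.271) = 0.2072.
Combined: 3.859 × 0.2072 = 0.7996 μSv/h.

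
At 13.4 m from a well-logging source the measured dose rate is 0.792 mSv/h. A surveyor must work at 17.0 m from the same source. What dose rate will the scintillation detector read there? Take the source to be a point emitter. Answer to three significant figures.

0.492 mSv/h

By the inverse-square law, scaling from 13.4 m to 17.0 m:
0.792 × (13.4/17.0)² = 0.792 × 0.6213 = 0.4921 mSv/h.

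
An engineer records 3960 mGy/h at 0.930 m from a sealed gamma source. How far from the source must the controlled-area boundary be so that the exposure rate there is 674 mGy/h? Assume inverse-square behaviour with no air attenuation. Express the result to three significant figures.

Since intensity falls as 1/r², d₂ = d₁·√(I₁/I₂).
I₁/I₂ = 3960/674 = 5.875, so d₂ = 0.930 × √5.875 = 2.254 m.

2.25 m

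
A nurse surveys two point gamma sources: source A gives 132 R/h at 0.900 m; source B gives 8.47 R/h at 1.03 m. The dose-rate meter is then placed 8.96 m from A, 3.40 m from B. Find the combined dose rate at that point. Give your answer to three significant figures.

2.11 R/h

Each source contributes Iᵢ·(dᵢ/rᵢ)²; contributions add.
A: 132 × (0.900/8.96)² = 1.332 R/h
B: 8.47 × (1.03/3.40)² = 0.7773 R/h
Total = 1.332 + 0.7773 = 2.109 R/h.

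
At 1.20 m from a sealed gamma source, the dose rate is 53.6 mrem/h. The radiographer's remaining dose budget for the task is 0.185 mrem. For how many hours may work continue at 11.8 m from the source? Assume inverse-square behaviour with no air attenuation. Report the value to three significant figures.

Intensity scales as (d₁/d₂)², so rate at 11.8 m:
53.6 × (1.20/11.8)² = 53.6 × 0.01034 = 0.5542 mrem/h.
Stay time = 0.185 mrem ÷ 0.5542 mrem/h = 0.3338 h.

0.334 h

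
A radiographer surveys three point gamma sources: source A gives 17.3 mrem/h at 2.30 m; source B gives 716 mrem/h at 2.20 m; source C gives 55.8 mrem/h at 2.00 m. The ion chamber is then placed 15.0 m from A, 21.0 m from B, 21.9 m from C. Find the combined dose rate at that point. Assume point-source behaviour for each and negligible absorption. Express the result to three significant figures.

8.73 mrem/h

Each source contributes Iᵢ·(dᵢ/rᵢ)²; contributions add.
A: 17.3 × (2.30/15.0)² = 0.4067 mrem/h
B: 716 × (2.20/21.0)² = 7.858 mrem/h
C: 55.8 × (2.00/21.9)² = 0.4654 mrem/h
Total = 0.4067 + 7.858 + 0.4654 = 8.730 mrem/h.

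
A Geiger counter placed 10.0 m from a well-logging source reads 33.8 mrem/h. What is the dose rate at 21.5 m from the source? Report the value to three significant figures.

7.31 mrem/h

By the inverse-square law, scaling from 10.0 m to 21.5 m:
(10.0/21.5)² = 0.2163, so 33.8 × 0.2163 = 7.311 mrem/h.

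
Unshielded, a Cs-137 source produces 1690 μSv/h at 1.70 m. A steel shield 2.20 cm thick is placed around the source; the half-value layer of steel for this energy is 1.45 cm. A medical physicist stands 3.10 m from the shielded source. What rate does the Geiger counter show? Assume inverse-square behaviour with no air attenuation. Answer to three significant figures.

178 μSv/h

Distance alone: 1690 × (1.70/3.10)² = 1690 × 0.3007 = 508.2 μSv/h.
Shield: 2.20/1.45 = 1.517 half-value layers → attenuation 2^(−1.517) = 0.3494.
Combined: 508.2 × 0.3494 = 177.6 μSv/h.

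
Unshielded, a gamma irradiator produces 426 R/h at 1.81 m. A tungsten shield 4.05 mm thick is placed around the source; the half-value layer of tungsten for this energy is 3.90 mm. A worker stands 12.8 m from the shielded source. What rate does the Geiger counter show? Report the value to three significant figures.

4.15 R/h

Distance alone: 426 × (1.81/12.8)² = 426 × 0.02000 = 8.520 R/h.
Shield: 4.05/3.90 = 1.038 half-value layers → attenuation 2^(−1.038) = 0.4870.
Combined: 8.520 × 0.4870 = 4.149 R/h.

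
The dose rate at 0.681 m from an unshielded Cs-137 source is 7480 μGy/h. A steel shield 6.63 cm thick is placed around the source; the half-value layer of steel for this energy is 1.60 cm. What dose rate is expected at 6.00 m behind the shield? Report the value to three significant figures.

Distance alone: (0.681/6.00)² = 0.01288, so 7480 × 0.01288 = 96.34 μGy/h.
Shield: 6.63/1.60 = 4.144 half-value layers → attenuation 2^(−4.144) = 0.05656.
Combined: 96.34 × 0.05656 = 5.449 μGy/h.

5.45 μGy/h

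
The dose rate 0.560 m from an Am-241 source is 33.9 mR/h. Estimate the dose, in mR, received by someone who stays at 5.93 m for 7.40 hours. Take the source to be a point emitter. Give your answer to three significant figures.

Since intensity falls as 1/r², rate at 5.93 m:
(0.560/5.93)² = 0.008918, so 33.9 × 0.008918 = 0.3023 mR/h.
Dose = rate × time = 0.3023 mR/h × 7.400 h = 2.237 mR.

2.24 mR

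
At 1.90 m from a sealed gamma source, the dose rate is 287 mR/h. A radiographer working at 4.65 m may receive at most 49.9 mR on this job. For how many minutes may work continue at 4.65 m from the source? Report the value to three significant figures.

Intensity scales as (d₁/d₂)², so rate at 4.65 m:
287 × (1.90/4.65)² = 287 × 0.1670 = 47.93 mR/h.
Stay time = 49.9 mR ÷ 47.93 mR/h = 1.041 h = 62.46 min.

62.5 min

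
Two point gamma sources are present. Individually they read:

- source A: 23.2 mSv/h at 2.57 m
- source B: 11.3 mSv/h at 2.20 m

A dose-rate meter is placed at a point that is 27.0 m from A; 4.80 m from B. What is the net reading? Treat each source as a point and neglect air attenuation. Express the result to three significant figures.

2.58 mSv/h

By superposition, sum each source's inverse-square contribution:
A: 23.2 × (2.57/27.0)² = 0.2102 mSv/h
B: 11.3 × (2.20/4.80)² = 2.374 mSv/h
Total = 0.2102 + 2.374 = 2.584 mSv/h.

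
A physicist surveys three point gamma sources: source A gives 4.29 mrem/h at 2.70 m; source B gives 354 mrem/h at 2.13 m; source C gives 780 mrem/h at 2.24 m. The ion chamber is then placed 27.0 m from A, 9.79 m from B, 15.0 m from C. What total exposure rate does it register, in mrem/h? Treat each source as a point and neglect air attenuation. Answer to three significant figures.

34.2 mrem/h

Each source contributes Iᵢ·(dᵢ/rᵢ)²; contributions add.
A: 4.29 × (2.70/27.0)² = 0.04290 mrem/h
B: 354 × (2.13/9.79)² = 16.76 mrem/h
C: 780 × (2.24/15.0)² = 17.39 mrem/h
Total = 0.04290 + 16.76 + 17.39 = 34.19 mrem/h.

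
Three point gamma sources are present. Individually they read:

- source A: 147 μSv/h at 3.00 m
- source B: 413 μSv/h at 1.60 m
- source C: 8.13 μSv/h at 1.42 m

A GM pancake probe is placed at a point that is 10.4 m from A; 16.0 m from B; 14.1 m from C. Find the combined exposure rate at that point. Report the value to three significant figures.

Each source contributes Iᵢ·(dᵢ/rᵢ)²; contributions add.
A: 147 × (3.00/10.4)² = 12.23 μSv/h
B: 413 × (1.60/16.0)² = 4.130 μSv/h
C: 8.13 × (1.42/14.1)² = 0.08246 μSv/h
Total = 12.23 + 4.130 + 0.08246 = 16.44 μSv/h.

16.4 μSv/h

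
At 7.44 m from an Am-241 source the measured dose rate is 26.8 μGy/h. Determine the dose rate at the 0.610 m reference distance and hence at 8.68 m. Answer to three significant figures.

3990 μGy/h; 19.7 μGy/h

Applying the 1/r² law,
At 0.610 m: (7.44/0.610)² = 148.8, so 26.8 × 148.8 = 3988 μGy/h
At 8.68 m: 3988 × (0.610/8.68)² = 3988 × 0.004939 = 19.70 μGy/h.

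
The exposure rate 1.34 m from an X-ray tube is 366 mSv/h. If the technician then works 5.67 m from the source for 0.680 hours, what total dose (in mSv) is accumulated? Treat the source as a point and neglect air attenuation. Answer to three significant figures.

Applying the 1/r² law, rate at 5.67 m:
(1.34/5.67)² = 0.05585, so 366 × 0.05585 = 20.44 mSv/h.
Dose = rate × time = 20.44 mSv/h × 0.6800 h = 13.90 mSv.

13.9 mSv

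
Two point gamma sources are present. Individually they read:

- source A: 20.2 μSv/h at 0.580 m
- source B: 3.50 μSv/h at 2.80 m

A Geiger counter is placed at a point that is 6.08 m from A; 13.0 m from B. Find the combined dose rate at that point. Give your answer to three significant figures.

0.346 μSv/h

By superposition, sum each source's inverse-square contribution:
A: 20.2 × (0.580/6.08)² = 0.1838 μSv/h
B: 3.50 × (2.80/13.0)² = 0.1624 μSv/h
Total = 0.1838 + 0.1624 = 0.3462 μSv/h.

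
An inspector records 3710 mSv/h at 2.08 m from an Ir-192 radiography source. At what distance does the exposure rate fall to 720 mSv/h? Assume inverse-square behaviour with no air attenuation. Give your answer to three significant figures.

4.72 m

Since intensity falls as 1/r², d₂ = d₁·√(I₁/I₂).
I₁/I₂ = 3710/720 = 5.153, so d₂ = 2.08 × √5.153 = 4.722 m.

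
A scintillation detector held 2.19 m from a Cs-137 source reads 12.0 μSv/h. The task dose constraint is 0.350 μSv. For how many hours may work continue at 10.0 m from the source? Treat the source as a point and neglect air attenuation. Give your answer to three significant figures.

0.608 h

Intensity scales as (d₁/d₂)², so rate at 10.0 m:
12.0 × (2.19/10.0)² = 12.0 × 0.04796 = 0.5755 μSv/h.
Stay time = 0.350 μSv ÷ 0.5755 μSv/h = 0.6082 h.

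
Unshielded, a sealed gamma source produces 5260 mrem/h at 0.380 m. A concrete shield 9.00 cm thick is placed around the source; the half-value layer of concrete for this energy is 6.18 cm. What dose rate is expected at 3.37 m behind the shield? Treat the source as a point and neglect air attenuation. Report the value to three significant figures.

Distance alone: (0.380/3.37)² = 0.01271, so 5260 × 0.01271 = 66.85 mrem/h.
Shield: 9.00/6.18 = 1.456 half-value layers → attenuation 2^(−1.456) = 0.3645.
Combined: 66.85 × 0.3645 = 24.37 mrem/h.

24.4 mrem/h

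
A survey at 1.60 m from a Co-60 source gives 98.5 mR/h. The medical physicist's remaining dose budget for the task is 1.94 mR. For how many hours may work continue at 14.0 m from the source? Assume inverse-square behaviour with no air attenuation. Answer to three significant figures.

Using I₁d₁² = I₂d₂², rate at 14.0 m:
98.5 × (1.60/14.0)² = 98.5 × 0.01306 = 1.286 mR/h.
Stay time = 1.94 mR ÷ 1.286 mR/h = 1.509 h.

1.51 h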